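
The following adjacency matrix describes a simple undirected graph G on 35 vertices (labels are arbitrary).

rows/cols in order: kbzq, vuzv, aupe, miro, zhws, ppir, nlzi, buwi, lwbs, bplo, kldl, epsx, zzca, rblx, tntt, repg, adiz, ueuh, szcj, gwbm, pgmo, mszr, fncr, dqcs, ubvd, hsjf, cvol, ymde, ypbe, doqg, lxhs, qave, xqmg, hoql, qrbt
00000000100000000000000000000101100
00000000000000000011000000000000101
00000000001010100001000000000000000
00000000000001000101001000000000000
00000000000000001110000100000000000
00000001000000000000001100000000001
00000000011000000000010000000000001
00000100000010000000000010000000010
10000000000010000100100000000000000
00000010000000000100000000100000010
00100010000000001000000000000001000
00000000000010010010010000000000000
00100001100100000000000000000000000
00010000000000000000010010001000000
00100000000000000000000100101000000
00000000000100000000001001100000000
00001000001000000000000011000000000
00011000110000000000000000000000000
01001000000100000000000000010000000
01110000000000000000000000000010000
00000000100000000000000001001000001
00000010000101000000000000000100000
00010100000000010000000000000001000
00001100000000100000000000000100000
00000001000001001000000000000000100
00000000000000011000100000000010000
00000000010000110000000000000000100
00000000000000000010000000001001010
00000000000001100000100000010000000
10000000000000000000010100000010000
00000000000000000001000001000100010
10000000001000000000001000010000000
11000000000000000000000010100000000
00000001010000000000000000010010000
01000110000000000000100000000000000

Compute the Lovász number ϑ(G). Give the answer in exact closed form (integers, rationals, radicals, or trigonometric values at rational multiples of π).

15

deg(zzca) = 4; N(zzca) = {aupe, buwi, lwbs, epsx}.
N(hoql) = {buwi, bplo, ymde, lxhs}, |N(hoql)| = 4.
N(kbzq) = {lwbs, doqg, qave, xqmg}, |N(kbzq)| = 4.
deg(szcj) = 4; N(szcj) = {vuzv, zhws, epsx, ymde}.
4-regular, N=35; Kneser-type, 3-subsets of [7].
Distinct eigenvalues (to 4 d.p.): [4.0, 2.0, -1.0, -3.0].
Lovász: ϑ = −35(-3)/(4+-1*(-3)) = 15.
Numerically 15.000000000.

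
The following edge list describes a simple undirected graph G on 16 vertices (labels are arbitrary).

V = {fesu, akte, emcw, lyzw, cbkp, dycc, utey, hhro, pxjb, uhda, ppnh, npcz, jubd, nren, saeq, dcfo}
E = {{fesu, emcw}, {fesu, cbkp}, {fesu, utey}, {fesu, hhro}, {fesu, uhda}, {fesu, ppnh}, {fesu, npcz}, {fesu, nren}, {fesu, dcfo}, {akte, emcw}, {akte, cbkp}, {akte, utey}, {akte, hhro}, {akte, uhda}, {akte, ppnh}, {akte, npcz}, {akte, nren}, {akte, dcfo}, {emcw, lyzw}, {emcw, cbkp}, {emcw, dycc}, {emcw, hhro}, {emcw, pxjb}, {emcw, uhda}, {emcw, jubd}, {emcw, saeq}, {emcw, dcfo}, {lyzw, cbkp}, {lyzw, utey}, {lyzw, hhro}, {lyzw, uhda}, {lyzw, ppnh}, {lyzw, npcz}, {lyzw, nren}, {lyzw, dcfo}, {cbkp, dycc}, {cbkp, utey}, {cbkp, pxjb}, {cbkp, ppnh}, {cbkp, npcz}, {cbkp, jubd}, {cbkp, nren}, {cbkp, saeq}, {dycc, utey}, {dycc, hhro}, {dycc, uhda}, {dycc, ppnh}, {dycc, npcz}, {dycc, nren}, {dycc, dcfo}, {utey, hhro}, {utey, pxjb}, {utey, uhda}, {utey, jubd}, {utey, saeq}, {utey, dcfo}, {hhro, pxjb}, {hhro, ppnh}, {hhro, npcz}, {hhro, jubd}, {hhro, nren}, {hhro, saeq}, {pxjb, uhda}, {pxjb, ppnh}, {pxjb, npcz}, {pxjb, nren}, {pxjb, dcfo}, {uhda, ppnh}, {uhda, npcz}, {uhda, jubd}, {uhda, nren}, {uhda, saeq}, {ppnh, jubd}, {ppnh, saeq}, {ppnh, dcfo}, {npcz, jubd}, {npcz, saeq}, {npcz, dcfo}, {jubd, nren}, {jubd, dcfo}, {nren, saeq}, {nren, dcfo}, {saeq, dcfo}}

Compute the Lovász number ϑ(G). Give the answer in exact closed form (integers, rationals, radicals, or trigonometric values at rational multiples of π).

7

N(fesu) = {emcw, cbkp, utey, hhro, uhda, ppnh, npcz, nren, dcfo}, |N(fesu)| = 9.
Vertex uhda has 12 neighbors: fesu, akte, emcw, lyzw, dycc, utey, pxjb, ppnh, npcz, jubd, nren, saeq.
deg(pxjb) = 9; N(pxjb) = {emcw, cbkp, utey, hhro, uhda, ppnh, npcz, nren, dcfo}.
deg(dcfo) = 12; N(dcfo) = {fesu, akte, emcw, lyzw, dycc, utey, pxjb, ppnh, npcz, jubd, nren, saeq}.
3 parts of sizes [7, 5, 4]; α(G) = 7 = ϑ (perfect).
≈ 7.00000000 (to 8 d.p.).
7 ≤ 7 ≤ 7: collapsed.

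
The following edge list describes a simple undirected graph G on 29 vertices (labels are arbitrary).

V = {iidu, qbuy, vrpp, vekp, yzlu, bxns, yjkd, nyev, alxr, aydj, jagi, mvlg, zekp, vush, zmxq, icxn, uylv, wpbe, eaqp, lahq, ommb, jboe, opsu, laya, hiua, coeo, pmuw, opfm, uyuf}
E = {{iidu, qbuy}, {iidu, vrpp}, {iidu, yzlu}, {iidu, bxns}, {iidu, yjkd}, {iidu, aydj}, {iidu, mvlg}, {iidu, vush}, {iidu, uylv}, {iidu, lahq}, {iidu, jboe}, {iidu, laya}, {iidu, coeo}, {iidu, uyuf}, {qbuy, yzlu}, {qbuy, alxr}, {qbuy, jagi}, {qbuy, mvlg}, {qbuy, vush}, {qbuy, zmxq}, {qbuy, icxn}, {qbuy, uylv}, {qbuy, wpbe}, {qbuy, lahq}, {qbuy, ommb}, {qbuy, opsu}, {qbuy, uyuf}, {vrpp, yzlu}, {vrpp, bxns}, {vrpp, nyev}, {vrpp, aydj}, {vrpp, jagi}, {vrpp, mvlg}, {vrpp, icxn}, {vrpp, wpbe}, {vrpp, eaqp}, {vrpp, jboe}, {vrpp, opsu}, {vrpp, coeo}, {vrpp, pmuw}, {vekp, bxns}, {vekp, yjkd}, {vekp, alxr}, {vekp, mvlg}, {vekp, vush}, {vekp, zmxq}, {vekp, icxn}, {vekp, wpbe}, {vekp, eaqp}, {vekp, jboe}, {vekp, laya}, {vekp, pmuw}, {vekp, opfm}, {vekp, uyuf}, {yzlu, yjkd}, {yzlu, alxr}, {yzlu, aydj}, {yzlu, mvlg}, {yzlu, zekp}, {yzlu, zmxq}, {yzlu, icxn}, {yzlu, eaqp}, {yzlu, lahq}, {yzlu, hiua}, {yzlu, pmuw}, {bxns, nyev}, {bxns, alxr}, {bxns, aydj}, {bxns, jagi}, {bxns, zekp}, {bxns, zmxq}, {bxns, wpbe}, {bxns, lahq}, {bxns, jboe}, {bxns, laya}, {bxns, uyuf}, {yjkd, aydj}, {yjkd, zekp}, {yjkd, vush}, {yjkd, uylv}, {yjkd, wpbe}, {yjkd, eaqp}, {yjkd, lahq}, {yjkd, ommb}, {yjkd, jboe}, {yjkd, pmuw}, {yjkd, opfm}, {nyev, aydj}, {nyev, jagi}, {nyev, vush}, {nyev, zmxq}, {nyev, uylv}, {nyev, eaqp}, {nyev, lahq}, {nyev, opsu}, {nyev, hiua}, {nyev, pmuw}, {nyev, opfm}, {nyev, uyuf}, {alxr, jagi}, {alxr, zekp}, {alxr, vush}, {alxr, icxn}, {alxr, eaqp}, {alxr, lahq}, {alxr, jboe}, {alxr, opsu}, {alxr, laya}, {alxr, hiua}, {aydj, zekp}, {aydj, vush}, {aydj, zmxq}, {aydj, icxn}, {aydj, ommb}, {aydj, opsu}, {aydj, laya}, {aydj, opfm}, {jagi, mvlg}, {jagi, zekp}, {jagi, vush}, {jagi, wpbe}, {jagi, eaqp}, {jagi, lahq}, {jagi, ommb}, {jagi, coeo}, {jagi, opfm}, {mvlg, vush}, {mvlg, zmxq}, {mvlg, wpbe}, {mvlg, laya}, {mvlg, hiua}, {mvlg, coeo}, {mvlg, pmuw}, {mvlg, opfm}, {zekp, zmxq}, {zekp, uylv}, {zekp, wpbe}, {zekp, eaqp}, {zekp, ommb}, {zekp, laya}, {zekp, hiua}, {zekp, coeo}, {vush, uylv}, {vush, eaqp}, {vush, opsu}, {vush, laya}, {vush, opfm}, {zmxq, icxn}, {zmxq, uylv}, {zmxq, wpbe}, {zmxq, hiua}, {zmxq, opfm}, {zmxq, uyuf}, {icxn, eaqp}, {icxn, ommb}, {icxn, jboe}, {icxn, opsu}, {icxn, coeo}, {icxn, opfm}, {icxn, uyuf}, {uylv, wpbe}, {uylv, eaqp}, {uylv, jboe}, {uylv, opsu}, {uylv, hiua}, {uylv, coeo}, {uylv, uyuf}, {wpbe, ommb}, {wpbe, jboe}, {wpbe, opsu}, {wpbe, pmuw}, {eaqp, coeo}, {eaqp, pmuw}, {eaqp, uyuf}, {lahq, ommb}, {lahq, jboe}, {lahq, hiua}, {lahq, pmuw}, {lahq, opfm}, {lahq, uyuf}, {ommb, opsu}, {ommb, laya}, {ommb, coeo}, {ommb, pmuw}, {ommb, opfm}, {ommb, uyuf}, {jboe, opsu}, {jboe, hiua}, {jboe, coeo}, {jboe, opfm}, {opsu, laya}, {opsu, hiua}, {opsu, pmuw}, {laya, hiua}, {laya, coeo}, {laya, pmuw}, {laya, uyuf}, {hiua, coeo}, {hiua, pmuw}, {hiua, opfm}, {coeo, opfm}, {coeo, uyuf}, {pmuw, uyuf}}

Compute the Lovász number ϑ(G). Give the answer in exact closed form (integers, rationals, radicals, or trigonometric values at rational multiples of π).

Vertex zekp has 14 neighbors: yzlu, bxns, yjkd, alxr, aydj, jagi, zmxq, uylv, wpbe, eaqp, ommb, laya, hiua, coeo.
Vertex iidu has 14 neighbors: qbuy, vrpp, yzlu, bxns, yjkd, aydj, mvlg, vush, uylv, lahq, jboe, laya, coeo, uyuf.
deg(opfm) = 14; N(opfm) = {vekp, yjkd, nyev, aydj, jagi, mvlg, vush, zmxq, icxn, lahq, ommb, jboe, hiua, coeo}.
deg(icxn) = 14; N(icxn) = {qbuy, vrpp, vekp, yzlu, alxr, aydj, zmxq, eaqp, ommb, jboe, opsu, coeo, opfm, uyuf}.
deg(v) = 14 for all v (|V|=29); strongly regular (29,14,6,7).
spec(A) ≈ [14.0, 2.192582, -3.192582] (distinct, 6 d.p.).
ϑ = −N·λ_min/(λ_max−λ_min) = −29·(-sqrt(29)/2 - 1/2)/(14−(-sqrt(29)/2 - 1/2)) = sqrt(29).
ϑ(G) ≈ 5.385165.

sqrt(29)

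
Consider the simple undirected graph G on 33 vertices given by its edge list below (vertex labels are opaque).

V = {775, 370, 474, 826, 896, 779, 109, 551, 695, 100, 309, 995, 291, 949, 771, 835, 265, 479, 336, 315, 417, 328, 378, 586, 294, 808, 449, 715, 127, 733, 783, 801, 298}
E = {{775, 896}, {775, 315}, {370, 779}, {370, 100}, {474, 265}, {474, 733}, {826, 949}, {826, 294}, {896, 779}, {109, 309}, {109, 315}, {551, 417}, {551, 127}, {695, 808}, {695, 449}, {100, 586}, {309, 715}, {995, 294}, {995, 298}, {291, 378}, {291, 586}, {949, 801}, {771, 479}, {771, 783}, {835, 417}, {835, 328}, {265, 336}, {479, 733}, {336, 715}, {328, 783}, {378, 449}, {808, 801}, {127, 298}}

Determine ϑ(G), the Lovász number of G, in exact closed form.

33*cos(pi/33)/(cos(pi/33) + 1)

N(309) = {109, 715}, |N(309)| = 2.
Vertex 265 has 2 neighbors: 474, 336.
N(733) = {474, 479}, |N(733)| = 2.
Vertex 127 has 2 neighbors: 551, 298.
Regular of degree 2 on 33 vertices: the odd cycle C_{33}.
Distinct eigenvalues (to 5 d.p.): [2.0, 1.96386, 1.85674, 1.68251, 1.44747, 1.16011, 0.83083, 0.47152, 0.09516, -0.28463, -0.65414, -1.0, -1.30972, -1.57211, -1.77767, -1.91899, -1.99094].
With N=33: ϑ(G) = 33·(-(-1)*2*cos(pi/33))/(2−(-2*cos(pi/33))) = 33*cos(pi/33)/(cos(pi/33) + 1).
Numerically 16.46255859.
Sandwich: α(G)=16 ≤ ϑ(G)=33*cos(pi/33)/(cos(pi/33) + 1) ≤ χ(Ḡ)=17 (both strict).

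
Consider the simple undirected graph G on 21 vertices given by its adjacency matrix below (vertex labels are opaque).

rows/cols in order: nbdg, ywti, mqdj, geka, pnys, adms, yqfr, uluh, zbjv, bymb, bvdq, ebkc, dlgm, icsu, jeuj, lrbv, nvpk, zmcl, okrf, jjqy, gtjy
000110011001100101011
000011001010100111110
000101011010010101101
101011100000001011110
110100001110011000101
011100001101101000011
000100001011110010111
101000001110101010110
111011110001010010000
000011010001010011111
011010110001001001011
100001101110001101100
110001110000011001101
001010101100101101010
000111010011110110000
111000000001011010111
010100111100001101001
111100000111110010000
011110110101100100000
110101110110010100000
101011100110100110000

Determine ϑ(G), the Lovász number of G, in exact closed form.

6

N(zmcl) = {nbdg, ywti, mqdj, geka, bymb, bvdq, ebkc, dlgm, icsu, nvpk}, |N(zmcl)| = 10.
Vertex jjqy has 10 neighbors: nbdg, ywti, geka, adms, yqfr, uluh, bymb, bvdq, icsu, lrbv.
deg(nbdg) = 10; N(nbdg) = {geka, pnys, uluh, zbjv, ebkc, dlgm, lrbv, zmcl, jjqy, gtjy}.
Vertex lrbv has 10 neighbors: nbdg, ywti, mqdj, ebkc, icsu, jeuj, nvpk, okrf, jjqy, gtjy.
21-vertex 10-regular graph: Kneser-type, 2-subsets of [7].
A has 3 distinct eigenvalues ≈ [10.0, 1.0, -4.0].
λ_max=10, λ_min=-4; ϑ = −21·λ_min/(λ_max−λ_min) = 6.
ϑ(G) ≈ 6.00000.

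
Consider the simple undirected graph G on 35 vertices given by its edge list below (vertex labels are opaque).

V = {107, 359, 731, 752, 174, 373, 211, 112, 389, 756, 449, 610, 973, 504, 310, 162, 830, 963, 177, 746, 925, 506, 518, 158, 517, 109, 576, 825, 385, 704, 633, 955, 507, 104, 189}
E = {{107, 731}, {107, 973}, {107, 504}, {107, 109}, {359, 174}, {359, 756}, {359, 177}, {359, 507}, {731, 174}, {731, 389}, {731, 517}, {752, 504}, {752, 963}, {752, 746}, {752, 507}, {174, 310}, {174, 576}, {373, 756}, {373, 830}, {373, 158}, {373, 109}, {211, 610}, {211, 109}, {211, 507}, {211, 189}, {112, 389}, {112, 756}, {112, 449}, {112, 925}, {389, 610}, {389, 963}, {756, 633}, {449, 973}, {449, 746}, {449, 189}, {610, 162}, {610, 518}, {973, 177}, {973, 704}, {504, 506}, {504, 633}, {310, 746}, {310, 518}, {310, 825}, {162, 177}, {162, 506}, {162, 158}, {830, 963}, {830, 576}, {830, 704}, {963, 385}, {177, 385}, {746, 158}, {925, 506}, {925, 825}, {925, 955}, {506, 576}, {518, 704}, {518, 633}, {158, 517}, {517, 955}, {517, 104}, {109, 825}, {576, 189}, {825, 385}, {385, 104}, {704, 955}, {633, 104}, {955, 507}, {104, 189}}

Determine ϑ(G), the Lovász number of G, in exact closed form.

15

Vertex 746 has 4 neighbors: 752, 449, 310, 158.
N(359) = {174, 756, 177, 507}, |N(359)| = 4.
Vertex 633 has 4 neighbors: 756, 504, 518, 104.
deg(310) = 4; N(310) = {174, 746, 518, 825}.
Regular of degree 4 on 35 vertices: Kneser-type, 3-subsets of [7].
Distinct eigenvalues (to 5 d.p.): [4.0, 2.0, -1.0, -3.0].
ϑ = −N·λ_min/(λ_max−λ_min) = −35·(-3)/(4−(-3)) = 15.
ϑ(G) ≈ 15.0000000.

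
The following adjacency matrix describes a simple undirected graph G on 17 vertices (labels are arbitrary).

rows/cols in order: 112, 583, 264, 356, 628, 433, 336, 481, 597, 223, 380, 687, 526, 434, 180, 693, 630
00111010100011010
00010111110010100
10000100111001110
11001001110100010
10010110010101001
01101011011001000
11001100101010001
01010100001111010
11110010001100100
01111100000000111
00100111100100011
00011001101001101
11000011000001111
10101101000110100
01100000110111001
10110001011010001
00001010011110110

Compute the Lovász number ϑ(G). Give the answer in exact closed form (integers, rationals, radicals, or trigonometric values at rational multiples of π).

Vertex 223 has 8 neighbors: 583, 264, 356, 628, 433, 180, 693, 630.
Vertex 112 has 8 neighbors: 264, 356, 628, 336, 597, 526, 434, 693.
N(434) = {112, 264, 628, 433, 481, 687, 526, 180}, |N(434)| = 8.
deg(433) = 8; N(433) = {583, 264, 628, 336, 481, 223, 380, 434}.
deg(v) = 8 for all v (|V|=17); SR(17,8,3,4) — a Paley graph.
Distinct eigenvalues (to 5 d.p.): [8.0, 1.56155, -2.56155].
Lovász (edge-transitive): ϑ = −17·(-sqrt(17)/2 - 1/2)/((8)−(-sqrt(17)/2 - 1/2)) = sqrt(17).
ϑ(G) ≈ 4.1231.

sqrt(17)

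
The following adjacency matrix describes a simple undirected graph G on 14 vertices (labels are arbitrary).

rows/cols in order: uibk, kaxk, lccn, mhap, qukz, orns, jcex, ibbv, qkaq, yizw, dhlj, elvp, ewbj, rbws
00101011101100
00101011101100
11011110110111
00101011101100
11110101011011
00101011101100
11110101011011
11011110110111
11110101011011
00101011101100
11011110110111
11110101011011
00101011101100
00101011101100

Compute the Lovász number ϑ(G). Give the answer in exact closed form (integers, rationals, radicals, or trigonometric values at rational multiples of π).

Vertex orns has 7 neighbors: lccn, qukz, jcex, ibbv, qkaq, dhlj, elvp.
Vertex kaxk has 7 neighbors: lccn, qukz, jcex, ibbv, qkaq, dhlj, elvp.
N(dhlj) = {uibk, kaxk, mhap, qukz, orns, jcex, qkaq, yizw, elvp, ewbj, rbws}, |N(dhlj)| = 11.
Vertex lccn has 11 neighbors: uibk, kaxk, mhap, qukz, orns, jcex, qkaq, yizw, elvp, ewbj, rbws.
K_{7,4,3} (perfect); ϑ(G) = α(G) = max{7,4,3} = 7.
ϑ(G) ≈ 7.000000.
Lovász sandwich 7 ≤ 7 ≤ 7: collapsed.

7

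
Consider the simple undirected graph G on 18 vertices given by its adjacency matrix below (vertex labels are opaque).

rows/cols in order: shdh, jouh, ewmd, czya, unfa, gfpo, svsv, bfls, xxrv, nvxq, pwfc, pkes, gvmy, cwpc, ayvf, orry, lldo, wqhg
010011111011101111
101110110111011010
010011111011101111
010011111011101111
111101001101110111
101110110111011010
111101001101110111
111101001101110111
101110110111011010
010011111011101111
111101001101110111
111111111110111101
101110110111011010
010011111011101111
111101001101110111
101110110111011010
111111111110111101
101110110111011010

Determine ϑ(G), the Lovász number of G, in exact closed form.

6

N(ayvf) = {shdh, jouh, ewmd, czya, gfpo, xxrv, nvxq, pkes, gvmy, cwpc, orry, lldo, wqhg}, |N(ayvf)| = 13.
N(wqhg) = {shdh, ewmd, czya, unfa, svsv, bfls, nvxq, pwfc, pkes, cwpc, ayvf, lldo}, |N(wqhg)| = 12.
deg(shdh) = 13; N(shdh) = {jouh, unfa, gfpo, svsv, bfls, xxrv, pwfc, pkes, gvmy, ayvf, orry, lldo, wqhg}.
Vertex pwfc has 13 neighbors: shdh, jouh, ewmd, czya, gfpo, xxrv, nvxq, pkes, gvmy, cwpc, orry, lldo, wqhg.
Complete 4-partite, parts [6, 5, 5, 2]: perfect, ϑ = α = 6.
= 6.00000000… (decimal).
α=6, χ(Ḡ)=6; ϑ=6 lies between (collapsed).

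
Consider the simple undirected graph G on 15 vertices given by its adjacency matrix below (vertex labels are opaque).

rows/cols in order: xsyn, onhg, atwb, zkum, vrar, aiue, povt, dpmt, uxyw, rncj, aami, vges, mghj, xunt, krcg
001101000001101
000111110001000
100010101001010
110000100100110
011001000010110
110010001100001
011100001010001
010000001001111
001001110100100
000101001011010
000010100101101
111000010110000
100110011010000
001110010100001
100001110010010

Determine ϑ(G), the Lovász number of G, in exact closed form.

5

Vertex vges has 6 neighbors: xsyn, onhg, atwb, dpmt, rncj, aami.
Vertex dpmt has 6 neighbors: onhg, uxyw, vges, mghj, xunt, krcg.
deg(mghj) = 6; N(mghj) = {xsyn, zkum, vrar, dpmt, uxyw, aami}.
deg(onhg) = 6; N(onhg) = {zkum, vrar, aiue, povt, dpmt, vges}.
6-regular, N=15; this is K(6,2), the Kneser graph.
A has 3 distinct eigenvalues ≈ [6.0, 1.0, -3.0].
Lovász (edge-transitive): ϑ = −15·(-3)/((6)−(-3)) = 5.
ϑ(G) ≈ 5.00000.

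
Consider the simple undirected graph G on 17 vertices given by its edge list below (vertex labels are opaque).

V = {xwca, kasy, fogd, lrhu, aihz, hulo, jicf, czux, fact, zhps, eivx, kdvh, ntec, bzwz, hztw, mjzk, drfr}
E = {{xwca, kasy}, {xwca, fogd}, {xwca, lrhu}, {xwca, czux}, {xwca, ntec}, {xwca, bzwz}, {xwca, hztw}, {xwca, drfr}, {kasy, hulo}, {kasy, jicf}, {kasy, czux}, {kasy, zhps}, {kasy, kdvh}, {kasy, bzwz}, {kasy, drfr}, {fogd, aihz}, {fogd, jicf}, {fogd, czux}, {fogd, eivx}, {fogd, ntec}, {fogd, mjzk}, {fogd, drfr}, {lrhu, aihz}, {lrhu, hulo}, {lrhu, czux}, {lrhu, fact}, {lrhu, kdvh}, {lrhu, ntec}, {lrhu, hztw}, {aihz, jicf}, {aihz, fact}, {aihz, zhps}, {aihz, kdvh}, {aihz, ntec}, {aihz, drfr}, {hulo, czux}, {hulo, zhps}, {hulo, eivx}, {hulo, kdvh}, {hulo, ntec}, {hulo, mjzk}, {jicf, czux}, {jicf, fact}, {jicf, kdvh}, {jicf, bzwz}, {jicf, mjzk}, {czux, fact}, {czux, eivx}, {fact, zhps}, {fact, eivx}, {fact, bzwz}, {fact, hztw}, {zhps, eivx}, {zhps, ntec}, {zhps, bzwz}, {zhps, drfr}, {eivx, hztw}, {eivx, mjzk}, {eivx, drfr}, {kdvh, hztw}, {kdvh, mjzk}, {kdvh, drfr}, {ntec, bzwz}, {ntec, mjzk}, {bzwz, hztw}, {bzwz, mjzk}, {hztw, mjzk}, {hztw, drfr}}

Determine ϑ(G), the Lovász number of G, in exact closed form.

N(drfr) = {xwca, kasy, fogd, aihz, zhps, eivx, kdvh, hztw}, |N(drfr)| = 8.
deg(eivx) = 8; N(eivx) = {fogd, hulo, czux, fact, zhps, hztw, mjzk, drfr}.
Vertex xwca has 8 neighbors: kasy, fogd, lrhu, czux, ntec, bzwz, hztw, drfr.
Vertex ntec has 8 neighbors: xwca, fogd, lrhu, aihz, hulo, zhps, bzwz, mjzk.
deg(v) = 8 for all v (|V|=17); SR(17,8,3,4) — a Paley graph.
The 3 distinct eigenvalues: [8.0, 1.5616, -2.5616].
λ_max=8, λ_min=-sqrt(17)/2 - 1/2; ϑ = −17·λ_min/(λ_max−λ_min) = sqrt(17).
Numerically 4.1231056.

sqrt(17)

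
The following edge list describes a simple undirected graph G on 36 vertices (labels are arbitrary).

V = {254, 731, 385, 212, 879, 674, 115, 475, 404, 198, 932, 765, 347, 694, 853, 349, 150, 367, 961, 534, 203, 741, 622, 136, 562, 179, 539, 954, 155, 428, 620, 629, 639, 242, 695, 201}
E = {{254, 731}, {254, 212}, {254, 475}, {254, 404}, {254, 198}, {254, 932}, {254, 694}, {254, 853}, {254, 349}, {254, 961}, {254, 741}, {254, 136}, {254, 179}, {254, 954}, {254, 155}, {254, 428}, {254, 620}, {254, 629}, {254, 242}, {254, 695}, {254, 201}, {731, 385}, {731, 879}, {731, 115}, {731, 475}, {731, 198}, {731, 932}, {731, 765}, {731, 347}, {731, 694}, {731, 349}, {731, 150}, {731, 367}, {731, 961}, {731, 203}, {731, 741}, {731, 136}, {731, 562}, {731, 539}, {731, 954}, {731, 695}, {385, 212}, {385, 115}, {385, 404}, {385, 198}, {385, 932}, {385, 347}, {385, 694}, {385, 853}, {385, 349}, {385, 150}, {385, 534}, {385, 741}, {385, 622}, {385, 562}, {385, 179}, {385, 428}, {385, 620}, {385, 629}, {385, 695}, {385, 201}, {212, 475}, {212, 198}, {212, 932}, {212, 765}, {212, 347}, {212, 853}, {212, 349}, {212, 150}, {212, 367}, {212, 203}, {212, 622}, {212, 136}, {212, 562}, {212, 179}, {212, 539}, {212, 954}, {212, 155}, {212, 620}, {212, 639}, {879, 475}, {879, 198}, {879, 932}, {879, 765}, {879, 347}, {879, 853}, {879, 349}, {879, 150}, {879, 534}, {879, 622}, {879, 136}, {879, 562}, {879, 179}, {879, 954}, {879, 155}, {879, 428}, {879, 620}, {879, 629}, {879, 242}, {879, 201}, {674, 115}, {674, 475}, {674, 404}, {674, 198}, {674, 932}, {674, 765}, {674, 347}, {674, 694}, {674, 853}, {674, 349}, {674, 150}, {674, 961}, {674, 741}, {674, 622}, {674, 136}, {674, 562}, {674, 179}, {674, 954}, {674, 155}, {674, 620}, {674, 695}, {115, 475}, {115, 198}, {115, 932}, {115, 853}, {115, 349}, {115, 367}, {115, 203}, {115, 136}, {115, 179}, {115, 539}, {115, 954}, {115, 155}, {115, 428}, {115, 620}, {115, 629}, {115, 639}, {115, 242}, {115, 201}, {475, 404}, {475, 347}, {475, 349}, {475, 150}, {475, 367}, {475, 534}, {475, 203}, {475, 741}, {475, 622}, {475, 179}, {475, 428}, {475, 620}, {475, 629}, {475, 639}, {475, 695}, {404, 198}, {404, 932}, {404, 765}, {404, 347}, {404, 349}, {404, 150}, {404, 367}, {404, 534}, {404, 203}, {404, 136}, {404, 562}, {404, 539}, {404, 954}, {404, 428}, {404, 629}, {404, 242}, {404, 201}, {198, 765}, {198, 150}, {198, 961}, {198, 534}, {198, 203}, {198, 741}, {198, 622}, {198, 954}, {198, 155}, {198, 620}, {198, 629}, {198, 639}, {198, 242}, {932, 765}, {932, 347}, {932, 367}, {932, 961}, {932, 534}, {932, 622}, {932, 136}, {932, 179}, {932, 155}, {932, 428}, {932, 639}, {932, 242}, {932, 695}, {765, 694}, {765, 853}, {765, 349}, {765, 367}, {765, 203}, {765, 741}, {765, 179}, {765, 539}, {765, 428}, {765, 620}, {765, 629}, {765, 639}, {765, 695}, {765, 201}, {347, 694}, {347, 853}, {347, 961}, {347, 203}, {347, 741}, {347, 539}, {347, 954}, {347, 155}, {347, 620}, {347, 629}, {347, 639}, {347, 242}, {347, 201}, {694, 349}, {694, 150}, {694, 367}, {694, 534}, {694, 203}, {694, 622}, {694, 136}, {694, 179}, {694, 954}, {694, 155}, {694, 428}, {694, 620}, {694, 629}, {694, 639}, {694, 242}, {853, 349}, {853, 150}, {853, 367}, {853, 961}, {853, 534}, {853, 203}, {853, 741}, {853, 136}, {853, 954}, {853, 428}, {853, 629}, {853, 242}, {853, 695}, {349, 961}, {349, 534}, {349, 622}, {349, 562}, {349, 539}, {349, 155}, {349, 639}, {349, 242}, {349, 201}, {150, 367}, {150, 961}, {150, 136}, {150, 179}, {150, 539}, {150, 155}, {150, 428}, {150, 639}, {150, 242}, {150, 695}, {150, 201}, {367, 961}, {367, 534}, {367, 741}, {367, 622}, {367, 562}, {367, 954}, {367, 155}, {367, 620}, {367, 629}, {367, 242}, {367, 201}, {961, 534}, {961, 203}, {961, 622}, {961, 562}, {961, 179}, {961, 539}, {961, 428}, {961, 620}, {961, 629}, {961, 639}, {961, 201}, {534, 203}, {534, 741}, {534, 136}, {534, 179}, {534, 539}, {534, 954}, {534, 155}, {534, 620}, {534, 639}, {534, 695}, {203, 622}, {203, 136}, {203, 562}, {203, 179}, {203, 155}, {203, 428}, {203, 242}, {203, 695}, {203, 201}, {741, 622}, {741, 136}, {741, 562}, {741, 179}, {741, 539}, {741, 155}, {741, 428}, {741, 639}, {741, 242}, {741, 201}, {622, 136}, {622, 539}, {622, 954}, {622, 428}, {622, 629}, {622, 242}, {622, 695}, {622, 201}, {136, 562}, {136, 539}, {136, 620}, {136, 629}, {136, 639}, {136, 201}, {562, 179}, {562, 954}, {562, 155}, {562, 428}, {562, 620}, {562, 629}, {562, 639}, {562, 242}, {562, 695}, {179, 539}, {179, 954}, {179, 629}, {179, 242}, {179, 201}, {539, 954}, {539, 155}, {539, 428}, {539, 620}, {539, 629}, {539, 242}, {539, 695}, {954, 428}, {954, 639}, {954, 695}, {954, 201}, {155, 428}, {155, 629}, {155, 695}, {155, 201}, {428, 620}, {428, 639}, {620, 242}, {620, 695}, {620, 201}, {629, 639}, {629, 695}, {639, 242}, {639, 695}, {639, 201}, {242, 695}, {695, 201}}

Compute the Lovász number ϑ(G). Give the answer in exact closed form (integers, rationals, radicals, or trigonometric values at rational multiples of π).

deg(629) = 21; N(629) = {254, 385, 879, 115, 475, 404, 198, 765, 347, 694, 853, 367, 961, 622, 136, 562, 179, 539, 155, 639, 695}.
Vertex 674 has 21 neighbors: 115, 475, 404, 198, 932, 765, 347, 694, 853, 349, 150, 961, 741, 622, 136, 562, 179, 954, 155, 620, 695.
N(254) = {731, 212, 475, 404, 198, 932, 694, 853, 349, 961, 741, 136, 179, 954, 155, 428, 620, 629, 242, 695, 201}, |N(254)| = 21.
deg(367) = 21; N(367) = {731, 212, 115, 475, 404, 932, 765, 694, 853, 150, 961, 534, 741, 622, 562, 954, 155, 620, 629, 242, 201}.
Regular of degree 21 on 36 vertices: Kneser K(9,2) on C(9,2)=36 vertices.
A has 3 distinct eigenvalues ≈ [21.0, 1.0, -6.0].
With N=36: ϑ(G) = 36·(-1*(-6))/(21−(-6)) = 8.
ϑ(G) ≈ 8.00000000.

8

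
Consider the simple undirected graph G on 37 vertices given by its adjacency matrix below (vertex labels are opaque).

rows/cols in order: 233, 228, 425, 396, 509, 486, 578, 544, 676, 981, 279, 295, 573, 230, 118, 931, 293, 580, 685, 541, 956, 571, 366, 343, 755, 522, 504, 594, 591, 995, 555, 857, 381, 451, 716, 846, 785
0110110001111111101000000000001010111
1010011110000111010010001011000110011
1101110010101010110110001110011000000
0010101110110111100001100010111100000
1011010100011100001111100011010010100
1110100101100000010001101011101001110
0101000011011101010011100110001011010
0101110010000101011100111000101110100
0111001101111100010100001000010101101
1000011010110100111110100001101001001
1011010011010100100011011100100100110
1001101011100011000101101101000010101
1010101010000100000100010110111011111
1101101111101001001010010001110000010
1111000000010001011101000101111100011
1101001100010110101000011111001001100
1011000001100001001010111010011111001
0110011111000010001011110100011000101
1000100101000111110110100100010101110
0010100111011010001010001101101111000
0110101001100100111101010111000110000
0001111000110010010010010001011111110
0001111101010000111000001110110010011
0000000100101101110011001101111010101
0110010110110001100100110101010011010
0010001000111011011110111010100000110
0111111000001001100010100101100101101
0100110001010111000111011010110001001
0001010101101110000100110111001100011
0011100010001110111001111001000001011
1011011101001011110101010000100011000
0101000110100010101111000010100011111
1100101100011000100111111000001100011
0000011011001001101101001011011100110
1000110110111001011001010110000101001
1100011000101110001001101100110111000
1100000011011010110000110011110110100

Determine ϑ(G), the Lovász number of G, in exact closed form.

deg(541) = 18; N(541) = {425, 509, 544, 676, 981, 295, 573, 118, 685, 956, 755, 522, 594, 591, 555, 857, 381, 451}.
N(846) = {233, 228, 486, 578, 279, 573, 230, 118, 685, 571, 366, 755, 522, 591, 995, 857, 381, 451}, |N(846)| = 18.
deg(381) = 18; N(381) = {233, 228, 509, 578, 544, 295, 573, 293, 541, 956, 571, 366, 343, 755, 555, 857, 846, 785}.
Vertex 228 has 18 neighbors: 233, 425, 486, 578, 544, 676, 230, 118, 931, 580, 956, 755, 504, 594, 857, 381, 846, 785.
18-regular, N=37; strongly regular (37,18,8,9).
spec(A) ≈ [18.0, 2.541, -3.541] (distinct, 3 d.p.).
Lovász (edge-transitive): ϑ = −37·(-sqrt(37)/2 - 1/2)/((18)−(-sqrt(37)/2 - 1/2)) = sqrt(37).
ϑ(G) ≈ 6.082762530.

sqrt(37)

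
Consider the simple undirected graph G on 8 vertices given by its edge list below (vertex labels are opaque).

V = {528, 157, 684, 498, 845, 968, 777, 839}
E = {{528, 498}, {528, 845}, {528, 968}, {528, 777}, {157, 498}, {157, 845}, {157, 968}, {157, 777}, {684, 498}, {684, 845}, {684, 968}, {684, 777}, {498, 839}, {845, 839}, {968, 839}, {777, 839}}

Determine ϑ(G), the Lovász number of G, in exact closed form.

Vertex 498 has 4 neighbors: 528, 157, 684, 839.
Vertex 528 has 4 neighbors: 498, 845, 968, 777.
Vertex 157 has 4 neighbors: 498, 845, 968, 777.
N(968) = {528, 157, 684, 839}, |N(968)| = 4.
K_{4,4} (perfect); ϑ(G) = α(G) = max{4,4} = 4.
Numerically 4.000000.
Lovász sandwich 4 ≤ 4 ≤ 4: collapsed.

4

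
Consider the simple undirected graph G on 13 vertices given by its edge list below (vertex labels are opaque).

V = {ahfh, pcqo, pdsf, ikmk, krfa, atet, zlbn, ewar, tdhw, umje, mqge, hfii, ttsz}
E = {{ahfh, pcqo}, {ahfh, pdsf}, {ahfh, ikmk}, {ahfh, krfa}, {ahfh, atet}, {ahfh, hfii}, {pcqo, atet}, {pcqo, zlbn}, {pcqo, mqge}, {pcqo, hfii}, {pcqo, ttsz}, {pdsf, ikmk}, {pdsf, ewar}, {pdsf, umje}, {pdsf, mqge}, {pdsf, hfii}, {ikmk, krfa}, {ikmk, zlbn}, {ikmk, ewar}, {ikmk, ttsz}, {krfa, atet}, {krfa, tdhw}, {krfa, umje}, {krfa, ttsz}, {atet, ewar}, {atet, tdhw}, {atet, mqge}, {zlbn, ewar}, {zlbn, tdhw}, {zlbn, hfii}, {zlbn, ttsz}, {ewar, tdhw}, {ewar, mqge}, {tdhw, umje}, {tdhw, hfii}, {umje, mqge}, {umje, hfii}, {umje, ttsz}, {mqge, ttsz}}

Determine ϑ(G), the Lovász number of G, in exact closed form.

Vertex hfii has 6 neighbors: ahfh, pcqo, pdsf, zlbn, tdhw, umje.
N(pdsf) = {ahfh, ikmk, ewar, umje, mqge, hfii}, |N(pdsf)| = 6.
N(krfa) = {ahfh, ikmk, atet, tdhw, umje, ttsz}, |N(krfa)| = 6.
N(mqge) = {pcqo, pdsf, atet, ewar, umje, ttsz}, |N(mqge)| = 6.
Every vertex has degree 6 (N=13); SR(13,6,2,3) — a Paley graph.
A has 3 distinct eigenvalues ≈ [6.0, 1.303, -2.303].
ϑ = −N·λ_min/(λ_max−λ_min) = −13·(-sqrt(13)/2 - 1/2)/(6−(-sqrt(13)/2 - 1/2)) = sqrt(13).
Numerically 3.6055513.

sqrt(13)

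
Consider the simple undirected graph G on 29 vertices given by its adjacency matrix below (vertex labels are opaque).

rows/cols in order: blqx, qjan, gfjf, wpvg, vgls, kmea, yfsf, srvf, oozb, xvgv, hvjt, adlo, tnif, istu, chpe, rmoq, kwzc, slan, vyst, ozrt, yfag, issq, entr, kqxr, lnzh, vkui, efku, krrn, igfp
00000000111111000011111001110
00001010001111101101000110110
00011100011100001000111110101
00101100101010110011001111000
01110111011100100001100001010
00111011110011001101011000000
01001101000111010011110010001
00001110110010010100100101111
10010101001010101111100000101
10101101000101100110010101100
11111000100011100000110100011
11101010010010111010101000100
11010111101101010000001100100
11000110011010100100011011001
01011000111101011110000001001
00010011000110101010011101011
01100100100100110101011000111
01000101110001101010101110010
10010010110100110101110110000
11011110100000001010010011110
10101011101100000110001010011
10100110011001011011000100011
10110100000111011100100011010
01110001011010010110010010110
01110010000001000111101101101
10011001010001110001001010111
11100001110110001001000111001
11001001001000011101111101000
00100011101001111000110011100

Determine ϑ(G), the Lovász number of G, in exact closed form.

deg(gfjf) = 14; N(gfjf) = {wpvg, vgls, kmea, xvgv, hvjt, adlo, kwzc, yfag, issq, entr, kqxr, lnzh, efku, igfp}.
Vertex krrn has 14 neighbors: blqx, qjan, vgls, srvf, hvjt, rmoq, kwzc, slan, ozrt, yfag, issq, entr, kqxr, vkui.
N(kwzc) = {qjan, gfjf, kmea, oozb, adlo, chpe, rmoq, slan, ozrt, issq, entr, efku, krrn, igfp}, |N(kwzc)| = 14.
Vertex chpe has 14 neighbors: qjan, wpvg, vgls, oozb, xvgv, hvjt, adlo, istu, rmoq, kwzc, slan, vyst, vkui, igfp.
Every vertex has degree 14 (N=29); SR(29,14,6,7) — a Paley graph.
The 3 distinct eigenvalues: [14.0, 2.193, -3.193].
λ_max=14, λ_min=-sqrt(29)/2 - 1/2; ϑ = −29·λ_min/(λ_max−λ_min) = sqrt(29).
= 5.385165… (decimal).

sqrt(29)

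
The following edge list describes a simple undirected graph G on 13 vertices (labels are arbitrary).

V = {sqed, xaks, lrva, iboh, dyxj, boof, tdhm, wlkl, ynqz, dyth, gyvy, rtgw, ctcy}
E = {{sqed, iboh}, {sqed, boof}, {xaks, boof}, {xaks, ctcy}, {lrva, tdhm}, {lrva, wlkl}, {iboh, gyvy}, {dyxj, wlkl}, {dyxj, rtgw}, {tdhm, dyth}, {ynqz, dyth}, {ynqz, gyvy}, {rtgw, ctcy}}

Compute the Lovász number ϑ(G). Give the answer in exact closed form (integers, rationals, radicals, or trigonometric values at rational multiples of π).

N(wlkl) = {lrva, dyxj}, |N(wlkl)| = 2.
N(dyxj) = {wlkl, rtgw}, |N(dyxj)| = 2.
Vertex lrva has 2 neighbors: tdhm, wlkl.
Vertex boof has 2 neighbors: sqed, xaks.
G on 13 vertices is 2-regular; the odd cycle C_{13}.
spec(A) ≈ [2.0, 1.7709, 1.1361, 0.2411, -0.7092, -1.497, -1.9419] (distinct, 4 d.p.).
Lovász: ϑ = −13(-2*cos(pi/13))/(2+-(-1)*2*cos(pi/13)) = 13*cos(pi/13)/(cos(pi/13) + 1).
≈ 6.40416856 (to 8 d.p.).
6 ≤ 13*cos(pi/13)/(cos(pi/13) + 1) ≤ 7: both strict.

13*cos(pi/13)/(cos(pi/13) + 1)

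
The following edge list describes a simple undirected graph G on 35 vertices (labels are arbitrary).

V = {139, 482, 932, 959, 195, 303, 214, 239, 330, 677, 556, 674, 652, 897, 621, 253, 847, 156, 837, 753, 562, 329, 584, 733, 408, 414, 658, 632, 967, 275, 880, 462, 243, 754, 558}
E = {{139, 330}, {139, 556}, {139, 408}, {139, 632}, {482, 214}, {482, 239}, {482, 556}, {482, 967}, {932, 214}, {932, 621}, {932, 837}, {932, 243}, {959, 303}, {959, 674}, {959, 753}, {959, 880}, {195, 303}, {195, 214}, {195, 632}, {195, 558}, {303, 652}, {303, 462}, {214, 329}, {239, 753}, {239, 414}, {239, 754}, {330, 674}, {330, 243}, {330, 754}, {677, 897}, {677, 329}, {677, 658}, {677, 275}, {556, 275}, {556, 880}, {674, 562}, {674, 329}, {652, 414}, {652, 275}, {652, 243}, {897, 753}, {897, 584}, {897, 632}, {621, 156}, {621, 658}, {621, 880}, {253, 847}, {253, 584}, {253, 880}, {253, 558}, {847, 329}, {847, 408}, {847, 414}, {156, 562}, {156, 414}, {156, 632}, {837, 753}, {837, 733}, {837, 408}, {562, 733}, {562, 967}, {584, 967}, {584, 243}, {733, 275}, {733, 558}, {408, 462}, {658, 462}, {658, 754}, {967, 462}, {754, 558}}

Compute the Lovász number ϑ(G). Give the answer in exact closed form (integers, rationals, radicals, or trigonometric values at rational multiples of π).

15

Vertex 195 has 4 neighbors: 303, 214, 632, 558.
deg(482) = 4; N(482) = {214, 239, 556, 967}.
Vertex 632 has 4 neighbors: 139, 195, 897, 156.
N(880) = {959, 556, 621, 253}, |N(880)| = 4.
35-vertex 4-regular graph: Kneser K(7,3) on C(7,3)=35 vertices.
Distinct eigenvalues (to 3 d.p.): [4.0, 2.0, -1.0, -3.0].
ϑ = −N·λ_min/(λ_max−λ_min) = −35·(-3)/(4−(-3)) = 15.
≈ 15.00000 (to 5 d.p.).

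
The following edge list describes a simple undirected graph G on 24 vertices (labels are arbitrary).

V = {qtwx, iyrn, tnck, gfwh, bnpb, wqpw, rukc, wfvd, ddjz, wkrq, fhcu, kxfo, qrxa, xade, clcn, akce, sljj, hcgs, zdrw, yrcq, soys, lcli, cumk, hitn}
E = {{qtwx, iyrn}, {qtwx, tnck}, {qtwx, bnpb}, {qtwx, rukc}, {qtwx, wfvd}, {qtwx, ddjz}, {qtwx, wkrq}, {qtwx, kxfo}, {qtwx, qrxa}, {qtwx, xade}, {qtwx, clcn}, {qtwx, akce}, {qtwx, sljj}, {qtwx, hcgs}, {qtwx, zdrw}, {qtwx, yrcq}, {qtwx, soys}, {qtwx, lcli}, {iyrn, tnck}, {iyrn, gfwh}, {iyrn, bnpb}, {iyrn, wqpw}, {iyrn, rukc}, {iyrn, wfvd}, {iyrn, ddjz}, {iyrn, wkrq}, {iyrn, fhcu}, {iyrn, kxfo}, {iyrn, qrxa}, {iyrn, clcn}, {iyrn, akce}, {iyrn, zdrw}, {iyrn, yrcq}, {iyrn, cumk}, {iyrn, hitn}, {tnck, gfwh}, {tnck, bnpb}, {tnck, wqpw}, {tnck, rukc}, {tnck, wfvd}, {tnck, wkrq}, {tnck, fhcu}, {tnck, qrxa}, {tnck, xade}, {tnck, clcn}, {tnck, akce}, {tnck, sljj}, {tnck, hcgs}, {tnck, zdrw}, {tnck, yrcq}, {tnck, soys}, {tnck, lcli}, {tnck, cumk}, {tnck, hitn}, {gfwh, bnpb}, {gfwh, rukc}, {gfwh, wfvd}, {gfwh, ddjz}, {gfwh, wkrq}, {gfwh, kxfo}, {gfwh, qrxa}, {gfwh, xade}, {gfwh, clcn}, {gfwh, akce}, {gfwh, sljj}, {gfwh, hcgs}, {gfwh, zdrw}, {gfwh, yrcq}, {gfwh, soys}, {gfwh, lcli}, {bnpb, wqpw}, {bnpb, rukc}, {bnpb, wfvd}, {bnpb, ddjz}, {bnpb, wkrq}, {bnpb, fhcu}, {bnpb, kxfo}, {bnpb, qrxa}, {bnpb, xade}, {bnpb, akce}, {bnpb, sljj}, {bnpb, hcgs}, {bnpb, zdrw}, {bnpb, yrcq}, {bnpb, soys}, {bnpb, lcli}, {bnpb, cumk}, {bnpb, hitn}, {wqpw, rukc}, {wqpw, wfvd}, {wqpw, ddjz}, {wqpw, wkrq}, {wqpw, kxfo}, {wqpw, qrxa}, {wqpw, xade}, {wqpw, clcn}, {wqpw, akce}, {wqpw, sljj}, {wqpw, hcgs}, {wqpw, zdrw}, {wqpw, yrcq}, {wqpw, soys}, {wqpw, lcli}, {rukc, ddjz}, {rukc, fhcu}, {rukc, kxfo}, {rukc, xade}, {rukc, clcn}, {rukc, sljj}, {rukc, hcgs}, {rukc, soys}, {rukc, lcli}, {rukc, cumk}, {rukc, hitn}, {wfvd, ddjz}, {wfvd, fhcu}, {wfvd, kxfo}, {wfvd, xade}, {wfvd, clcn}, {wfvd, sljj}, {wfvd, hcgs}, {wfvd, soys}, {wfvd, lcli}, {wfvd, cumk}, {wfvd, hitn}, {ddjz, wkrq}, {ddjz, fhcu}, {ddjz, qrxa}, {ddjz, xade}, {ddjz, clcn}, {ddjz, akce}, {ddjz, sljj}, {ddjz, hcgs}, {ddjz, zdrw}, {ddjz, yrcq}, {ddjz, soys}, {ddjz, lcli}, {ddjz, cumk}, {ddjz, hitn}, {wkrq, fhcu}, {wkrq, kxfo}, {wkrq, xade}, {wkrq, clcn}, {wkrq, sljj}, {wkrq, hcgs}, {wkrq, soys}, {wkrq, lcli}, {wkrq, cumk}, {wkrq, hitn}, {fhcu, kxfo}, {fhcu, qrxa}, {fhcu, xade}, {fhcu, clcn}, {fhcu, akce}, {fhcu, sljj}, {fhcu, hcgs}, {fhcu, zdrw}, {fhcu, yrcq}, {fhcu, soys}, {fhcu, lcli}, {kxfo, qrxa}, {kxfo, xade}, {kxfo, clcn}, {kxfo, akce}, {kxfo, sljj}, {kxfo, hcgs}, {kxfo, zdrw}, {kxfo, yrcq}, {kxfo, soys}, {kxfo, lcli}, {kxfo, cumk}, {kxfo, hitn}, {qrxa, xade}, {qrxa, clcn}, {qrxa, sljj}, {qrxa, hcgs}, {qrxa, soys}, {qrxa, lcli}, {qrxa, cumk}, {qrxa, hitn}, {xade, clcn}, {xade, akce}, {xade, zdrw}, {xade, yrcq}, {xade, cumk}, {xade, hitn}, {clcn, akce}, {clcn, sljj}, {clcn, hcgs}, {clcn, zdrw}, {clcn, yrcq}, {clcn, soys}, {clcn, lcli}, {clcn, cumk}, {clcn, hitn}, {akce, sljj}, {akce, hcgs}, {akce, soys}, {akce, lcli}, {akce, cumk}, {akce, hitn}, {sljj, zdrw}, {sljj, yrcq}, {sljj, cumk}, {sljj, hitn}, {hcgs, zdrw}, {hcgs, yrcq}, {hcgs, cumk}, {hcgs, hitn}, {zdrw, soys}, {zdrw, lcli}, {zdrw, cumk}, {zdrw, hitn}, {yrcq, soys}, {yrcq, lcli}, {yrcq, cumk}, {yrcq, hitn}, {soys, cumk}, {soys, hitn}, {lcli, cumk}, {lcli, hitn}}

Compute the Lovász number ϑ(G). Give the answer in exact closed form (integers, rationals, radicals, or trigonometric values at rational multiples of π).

7

N(gfwh) = {iyrn, tnck, bnpb, rukc, wfvd, ddjz, wkrq, kxfo, qrxa, xade, clcn, akce, sljj, hcgs, zdrw, yrcq, soys, lcli}, |N(gfwh)| = 18.
deg(hitn) = 18; N(hitn) = {iyrn, tnck, bnpb, rukc, wfvd, ddjz, wkrq, kxfo, qrxa, xade, clcn, akce, sljj, hcgs, zdrw, yrcq, soys, lcli}.
Vertex clcn has 22 neighbors: qtwx, iyrn, tnck, gfwh, wqpw, rukc, wfvd, ddjz, wkrq, fhcu, kxfo, qrxa, xade, akce, sljj, hcgs, zdrw, yrcq, soys, lcli, cumk, hitn.
Vertex akce has 17 neighbors: qtwx, iyrn, tnck, gfwh, bnpb, wqpw, ddjz, fhcu, kxfo, xade, clcn, sljj, hcgs, soys, lcli, cumk, hitn.
Complete 5-partite, parts [7, 6, 6, 3, 2]: perfect, ϑ = α = 7.
≈ 7.000000000 (to 9 d.p.).
7 ≤ 7 ≤ 7: collapsed.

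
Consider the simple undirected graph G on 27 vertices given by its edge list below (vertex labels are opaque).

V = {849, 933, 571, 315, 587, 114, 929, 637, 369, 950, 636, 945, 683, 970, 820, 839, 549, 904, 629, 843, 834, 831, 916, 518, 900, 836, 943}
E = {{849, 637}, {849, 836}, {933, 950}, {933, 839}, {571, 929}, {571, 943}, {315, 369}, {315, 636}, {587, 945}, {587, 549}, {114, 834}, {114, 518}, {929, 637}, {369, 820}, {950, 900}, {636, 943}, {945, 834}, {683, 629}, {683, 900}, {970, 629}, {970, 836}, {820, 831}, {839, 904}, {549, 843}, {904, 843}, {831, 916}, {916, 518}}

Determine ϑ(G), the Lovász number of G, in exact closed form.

Vertex 836 has 2 neighbors: 849, 970.
Vertex 929 has 2 neighbors: 571, 637.
Vertex 916 has 2 neighbors: 831, 518.
Vertex 943 has 2 neighbors: 571, 636.
Regular of degree 2 on 27 vertices: connected 2-regular on 27 ⇒ C_{27}.
The 14 distinct eigenvalues: [2.0, 1.94609, 1.78727, 1.53209, 1.19432, 0.79216, 0.3473, -0.11629, -0.57361, -1.0, -1.37248, -1.67098, -1.87939, -1.98648].
Lovász: ϑ = −27(-2*cos(pi/27))/(2+-(-1)*2*cos(pi/27)) = 27*cos(pi/27)/(cos(pi/27) + 1).
= 13.45420… (decimal).
Lovász sandwich 13 ≤ 27*cos(pi/27)/(cos(pi/27) + 1) ≤ 14: both strict.

27*cos(pi/27)/(cos(pi/27) + 1)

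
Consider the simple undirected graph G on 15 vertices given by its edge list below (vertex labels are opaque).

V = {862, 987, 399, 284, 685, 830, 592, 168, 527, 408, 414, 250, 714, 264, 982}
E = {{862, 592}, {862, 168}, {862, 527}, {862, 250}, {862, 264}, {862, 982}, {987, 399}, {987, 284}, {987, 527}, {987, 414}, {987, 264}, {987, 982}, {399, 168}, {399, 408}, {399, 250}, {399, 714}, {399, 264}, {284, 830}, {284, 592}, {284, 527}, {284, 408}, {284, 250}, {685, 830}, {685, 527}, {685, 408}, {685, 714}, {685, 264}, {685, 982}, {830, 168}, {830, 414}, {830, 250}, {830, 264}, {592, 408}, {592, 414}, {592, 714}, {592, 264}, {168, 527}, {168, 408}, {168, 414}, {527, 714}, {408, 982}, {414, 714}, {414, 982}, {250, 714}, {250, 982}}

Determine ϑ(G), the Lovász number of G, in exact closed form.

5

N(399) = {987, 168, 408, 250, 714, 264}, |N(399)| = 6.
Vertex 284 has 6 neighbors: 987, 830, 592, 527, 408, 250.
deg(408) = 6; N(408) = {399, 284, 685, 592, 168, 982}.
deg(264) = 6; N(264) = {862, 987, 399, 685, 830, 592}.
Regular of degree 6 on 15 vertices: Kneser-type, 2-subsets of [6].
A has 3 distinct eigenvalues ≈ [6.0, 1.0, -3.0].
Lovász (edge-transitive): ϑ = −15·(-3)/((6)−(-3)) = 5.
= 5.0000… (decimal).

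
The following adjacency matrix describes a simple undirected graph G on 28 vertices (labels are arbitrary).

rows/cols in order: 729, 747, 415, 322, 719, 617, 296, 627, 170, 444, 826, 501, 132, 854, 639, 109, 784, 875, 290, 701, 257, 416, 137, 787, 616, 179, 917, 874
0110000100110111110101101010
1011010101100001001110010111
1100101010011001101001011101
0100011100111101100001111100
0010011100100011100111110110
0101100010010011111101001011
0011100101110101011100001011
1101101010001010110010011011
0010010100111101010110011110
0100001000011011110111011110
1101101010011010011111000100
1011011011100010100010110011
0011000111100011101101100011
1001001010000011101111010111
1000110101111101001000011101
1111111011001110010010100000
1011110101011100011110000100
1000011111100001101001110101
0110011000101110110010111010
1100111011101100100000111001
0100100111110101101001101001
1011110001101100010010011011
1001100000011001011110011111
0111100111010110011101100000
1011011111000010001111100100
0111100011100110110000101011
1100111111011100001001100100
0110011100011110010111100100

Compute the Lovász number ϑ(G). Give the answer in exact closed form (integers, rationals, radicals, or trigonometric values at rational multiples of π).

Vertex 501 has 15 neighbors: 729, 415, 322, 617, 296, 170, 444, 826, 639, 784, 257, 137, 787, 917, 874.
Vertex 137 has 15 neighbors: 729, 322, 719, 501, 132, 109, 875, 290, 701, 257, 787, 616, 179, 917, 874.
deg(415) = 15; N(415) = {729, 747, 719, 296, 170, 501, 132, 109, 784, 290, 416, 787, 616, 179, 874}.
deg(416) = 15; N(416) = {729, 415, 322, 719, 617, 444, 826, 132, 854, 875, 257, 787, 616, 917, 874}.
Every vertex has degree 15 (N=28); Kneser-type, 2-subsets of [8].
Distinct eigenvalues (to 6 d.p.): [15.0, 1.0, -5.0].
λ_max=15, λ_min=-5; ϑ = −28·λ_min/(λ_max−λ_min) = 7.
≈ 7.000000 (to 6 d.p.).

7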